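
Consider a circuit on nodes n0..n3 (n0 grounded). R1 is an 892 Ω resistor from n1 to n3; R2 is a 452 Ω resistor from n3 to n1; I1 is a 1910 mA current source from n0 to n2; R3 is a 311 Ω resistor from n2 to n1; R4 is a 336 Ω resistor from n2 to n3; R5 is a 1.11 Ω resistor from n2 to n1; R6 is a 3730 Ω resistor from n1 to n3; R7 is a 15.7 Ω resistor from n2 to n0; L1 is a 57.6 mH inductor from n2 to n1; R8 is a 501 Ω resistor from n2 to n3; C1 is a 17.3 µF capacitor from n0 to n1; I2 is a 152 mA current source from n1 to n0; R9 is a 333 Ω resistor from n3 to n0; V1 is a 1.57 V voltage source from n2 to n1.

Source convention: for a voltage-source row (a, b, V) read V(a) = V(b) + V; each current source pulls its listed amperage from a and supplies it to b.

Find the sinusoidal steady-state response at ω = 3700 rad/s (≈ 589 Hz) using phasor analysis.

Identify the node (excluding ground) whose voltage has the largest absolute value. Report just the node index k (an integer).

Apply KCL at each of the 3 non-ground nodes and solve the resulting linear system.
Node n1: branches {R1, R2, R3, R5, R6, L1, C1, I2, V1} → V_1 = 12.93-12.56j
Node n2: branches {I1, R3, R4, R5, R7, L1, R8, V1} → V_2 = 14.50-12.56j
Node n3: branches {R1, R2, R4, R6, R8, R9} → V_3 = 10.25-9.299j
Source currents: i(V1)=-0.4541+0.8233j

2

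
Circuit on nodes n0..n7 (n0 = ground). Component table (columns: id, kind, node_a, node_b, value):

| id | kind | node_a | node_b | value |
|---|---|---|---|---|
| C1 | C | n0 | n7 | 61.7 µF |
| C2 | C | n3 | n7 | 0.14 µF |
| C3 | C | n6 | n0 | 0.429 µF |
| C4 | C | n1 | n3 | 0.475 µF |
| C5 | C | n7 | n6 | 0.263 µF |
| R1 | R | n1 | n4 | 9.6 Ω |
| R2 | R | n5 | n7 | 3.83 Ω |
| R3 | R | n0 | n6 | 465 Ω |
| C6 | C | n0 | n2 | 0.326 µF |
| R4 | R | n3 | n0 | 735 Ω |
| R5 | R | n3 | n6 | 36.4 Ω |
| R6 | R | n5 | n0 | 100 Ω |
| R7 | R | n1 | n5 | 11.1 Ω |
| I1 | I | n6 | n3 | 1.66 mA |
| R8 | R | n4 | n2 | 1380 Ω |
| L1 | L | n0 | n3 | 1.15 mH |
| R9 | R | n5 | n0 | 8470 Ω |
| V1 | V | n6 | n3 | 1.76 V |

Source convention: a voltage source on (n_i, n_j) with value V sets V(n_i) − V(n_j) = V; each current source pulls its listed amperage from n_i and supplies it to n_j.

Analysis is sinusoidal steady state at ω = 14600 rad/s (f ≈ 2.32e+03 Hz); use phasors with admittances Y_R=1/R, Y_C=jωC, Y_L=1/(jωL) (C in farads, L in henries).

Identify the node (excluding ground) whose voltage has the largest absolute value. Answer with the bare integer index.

MNA unknowns: 7 node voltages V₁..V_7 plus 1 source current (V1)
C1: Y=0.000+0.9008j on G[0,7]
C2: Y=0.000+0.002044j on G[3,7]
C3: Y=0.000+0.006263j on G[6,0]
C4: Y=0.000+0.006935j on G[1,3]
C5: Y=0.000+0.003840j on G[7,6]
R1: Y=0.1042+0.000j on G[1,4]
R2: Y=0.2611+0.000j on G[5,7]
R3: Y=0.002151+0.000j on G[0,6]
C6: Y=0.000+0.004760j on G[0,2]
R4: Y=0.001361+0.000j on G[3,0]
R5: Y=0.02747+0.000j on G[3,6]
R6: Y=0.01000+0.000j on G[5,0]
R7: Y=0.09009+0.000j on G[1,5]
I1: z[6]−=0.00166, z[3]+=0.00166
R8: Y=0.0007246+0.000j on G[4,2]
L1: Y=0.000-0.05956j on G[0,3]
R9: Y=0.0001181+0.000j on G[5,0]
V1: row V6−V3=1.76, i_V1 at 6,3
solve → V1=0.03013+0.03766j, V2=0.006240-0.003612j, V3=0.4204-0.1361j, V4=0.02996+0.03737j, V5=0.01694+0.007941j, V6=2.180-0.1361j, V7=0.01305-0.002005j
aux → i_V1=-0.05607-0.02169j

6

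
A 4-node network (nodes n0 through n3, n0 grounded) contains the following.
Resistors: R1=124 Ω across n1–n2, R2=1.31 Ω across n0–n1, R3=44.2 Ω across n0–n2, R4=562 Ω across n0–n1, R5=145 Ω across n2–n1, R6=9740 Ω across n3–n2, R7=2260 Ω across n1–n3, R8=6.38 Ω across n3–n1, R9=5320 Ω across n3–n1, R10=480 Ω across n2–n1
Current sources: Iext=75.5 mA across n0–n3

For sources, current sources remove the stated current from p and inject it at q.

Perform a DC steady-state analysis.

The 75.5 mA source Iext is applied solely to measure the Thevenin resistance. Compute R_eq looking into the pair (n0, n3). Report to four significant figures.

Apply KCL at each of the 3 non-ground nodes and solve the resulting linear system.
Node n1: branches {R1, R2, R4, R5, R7, R8, R9, R10} → V_1 = 0.09740
Node n2: branches {R1, R3, R5, R6, R10} → V_2 = 0.04323
Node n3: branches {R6, R7, R8, R9, Iext} → V_3 = 0.5768

R_eq = 7.640 Ω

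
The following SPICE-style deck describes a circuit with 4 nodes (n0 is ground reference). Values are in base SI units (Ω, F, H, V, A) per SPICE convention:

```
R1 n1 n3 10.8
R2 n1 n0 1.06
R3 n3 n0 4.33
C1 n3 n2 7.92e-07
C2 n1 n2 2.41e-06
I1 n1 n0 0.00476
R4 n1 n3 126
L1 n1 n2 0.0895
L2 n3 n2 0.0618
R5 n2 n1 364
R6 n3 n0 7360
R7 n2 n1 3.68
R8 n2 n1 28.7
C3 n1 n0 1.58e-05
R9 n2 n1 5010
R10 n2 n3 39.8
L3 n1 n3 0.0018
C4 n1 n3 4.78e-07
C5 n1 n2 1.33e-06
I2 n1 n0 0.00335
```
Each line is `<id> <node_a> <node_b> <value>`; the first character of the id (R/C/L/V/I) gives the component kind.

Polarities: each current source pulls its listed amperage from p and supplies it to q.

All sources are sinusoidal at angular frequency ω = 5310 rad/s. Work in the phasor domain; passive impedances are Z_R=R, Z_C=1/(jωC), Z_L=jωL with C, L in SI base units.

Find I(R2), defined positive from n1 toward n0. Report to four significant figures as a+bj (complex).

MNA unknowns: 3 node voltages V₁..V_3
R1: Y=0.09259+0.000j on G[1,3]
R2: Y=0.9434+0.000j on G[1,0]
R3: Y=0.2309+0.000j on G[3,0]
C1: Y=0.000+0.004206j on G[3,2]
C2: Y=0.000+0.01280j on G[1,2]
I1: z[1]−=0.00476, z[0]+=0.00476
R4: Y=0.007937+0.000j on G[1,3]
L1: Y=0.000-0.002104j on G[1,2]
L2: Y=0.000-0.003047j on G[3,2]
R5: Y=0.002747+0.000j on G[2,1]
R6: Y=0.0001359+0.000j on G[3,0]
R7: Y=0.2717+0.000j on G[2,1]
R8: Y=0.03484+0.000j on G[2,1]
C3: Y=0.000+0.08390j on G[1,0]
R9: Y=0.0001996+0.000j on G[2,1]
R10: Y=0.02513+0.000j on G[2,3]
L3: Y=0.000-0.1046j on G[1,3]
C4: Y=0.000+0.002538j on G[1,3]
C5: Y=0.000+0.007062j on G[1,2]
I2: z[1]−=0.00335, z[0]+=0.00335
solve → V1=-0.007819+0.0003344j, V2=-0.007461+0.0004162j, V3=-0.003052+0.001474j

-0.007377+0.0003155j A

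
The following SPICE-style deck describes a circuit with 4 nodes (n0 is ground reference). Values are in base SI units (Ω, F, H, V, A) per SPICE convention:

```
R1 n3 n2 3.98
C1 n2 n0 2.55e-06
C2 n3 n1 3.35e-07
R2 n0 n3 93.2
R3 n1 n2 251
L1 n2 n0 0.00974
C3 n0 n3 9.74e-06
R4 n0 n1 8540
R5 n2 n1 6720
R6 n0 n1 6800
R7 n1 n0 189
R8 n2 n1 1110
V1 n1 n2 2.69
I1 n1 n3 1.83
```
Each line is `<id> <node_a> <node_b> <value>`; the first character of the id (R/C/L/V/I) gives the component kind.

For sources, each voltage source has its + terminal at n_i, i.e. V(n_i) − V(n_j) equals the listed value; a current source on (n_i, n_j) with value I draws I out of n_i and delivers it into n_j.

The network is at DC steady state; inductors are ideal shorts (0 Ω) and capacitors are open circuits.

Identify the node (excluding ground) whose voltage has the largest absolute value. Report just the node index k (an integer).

3

MNA unknowns: 3 node voltages V₁..V_3 plus 2 source currents (L1, V1)
R1: Y=0.2513 on G[3,2]
C1: Y=0.000 on G[2,0]
C2: Y=0.000 on G[3,1]
R2: Y=0.01073 on G[0,3]
R3: Y=0.003984 on G[1,2]
L1: row V2−V0=0, i_L1 at 2,0
C3: Y=0.000 on G[0,3]
R4: Y=0.0001171 on G[0,1]
R5: Y=0.0001488 on G[2,1]
R6: Y=0.0001471 on G[0,1]
R7: Y=0.005291 on G[1,0]
R8: Y=0.0009009 on G[2,1]
V1: row V1−V2=2.69, i_V1 at 1,2
I1: z[1]−=1.83, z[3]+=1.83
solve → V1=2.690, V2=0.000, V3=6.985
aux → i_L1=-0.08989, i_V1=-1.858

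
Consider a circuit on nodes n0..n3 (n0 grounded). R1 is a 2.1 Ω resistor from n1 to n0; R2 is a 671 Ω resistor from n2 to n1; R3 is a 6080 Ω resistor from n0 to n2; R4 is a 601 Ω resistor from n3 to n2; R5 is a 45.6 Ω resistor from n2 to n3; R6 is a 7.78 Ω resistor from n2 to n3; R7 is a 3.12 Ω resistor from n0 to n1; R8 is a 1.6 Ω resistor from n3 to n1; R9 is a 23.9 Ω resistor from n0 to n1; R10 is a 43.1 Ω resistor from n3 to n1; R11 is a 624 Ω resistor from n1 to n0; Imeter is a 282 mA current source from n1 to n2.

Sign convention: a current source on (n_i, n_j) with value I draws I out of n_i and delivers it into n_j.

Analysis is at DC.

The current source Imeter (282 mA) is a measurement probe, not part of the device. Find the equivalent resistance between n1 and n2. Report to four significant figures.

MNA unknowns: 3 node voltages V₁..V_3
R1: Y=0.4762 on G[1,0]
R2: Y=0.001490 on G[2,1]
R3: Y=0.0001645 on G[0,2]
R4: Y=0.001664 on G[3,2]
R5: Y=0.02193 on G[2,3]
R6: Y=0.1285 on G[2,3]
R7: Y=0.3205 on G[0,1]
R8: Y=0.6250 on G[3,1]
R9: Y=0.04184 on G[0,1]
R10: Y=0.02320 on G[3,1]
R11: Y=0.001603 on G[1,0]
Imeter: z[1]−=0.282, z[2]+=0.282
solve → V1=-0.0004420, V2=2.258, V3=0.4288

R_eq = 8.009 Ω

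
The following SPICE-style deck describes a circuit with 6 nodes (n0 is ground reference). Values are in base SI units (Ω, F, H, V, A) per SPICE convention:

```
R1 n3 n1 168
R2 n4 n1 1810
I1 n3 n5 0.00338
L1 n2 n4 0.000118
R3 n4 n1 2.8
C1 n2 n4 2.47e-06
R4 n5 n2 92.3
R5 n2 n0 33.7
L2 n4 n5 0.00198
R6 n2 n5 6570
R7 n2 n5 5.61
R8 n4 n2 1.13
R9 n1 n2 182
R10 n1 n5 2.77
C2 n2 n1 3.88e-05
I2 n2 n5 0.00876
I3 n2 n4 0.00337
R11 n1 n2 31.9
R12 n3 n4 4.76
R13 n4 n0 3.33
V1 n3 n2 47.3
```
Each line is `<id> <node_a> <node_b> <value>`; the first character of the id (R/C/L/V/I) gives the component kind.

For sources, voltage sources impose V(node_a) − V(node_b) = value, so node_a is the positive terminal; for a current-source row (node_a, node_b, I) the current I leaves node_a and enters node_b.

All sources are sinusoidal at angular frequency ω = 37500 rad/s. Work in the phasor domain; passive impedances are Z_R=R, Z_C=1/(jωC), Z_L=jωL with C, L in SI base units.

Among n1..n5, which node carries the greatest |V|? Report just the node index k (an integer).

Apply KCL at each of the 5 non-ground nodes and solve the resulting linear system.
Node n1: branches {R1, R2, R3, R9, R10, C2, R11} → V_1 = -5.589-1.909j
Node n2: branches {L1, C1, R4, R5, R6, R7, R8, R9, C2, I2, I3, R11, V1} → V_2 = -6.217-0.2475j
Node n3: branches {R1, I1, R12, V1} → V_3 = 41.08-0.2475j
Node n4: branches {R2, L1, R3, C1, L2, R8, I3, R12, R13} → V_4 = 0.6143+0.02446j
Node n5: branches {I1, R4, L2, R6, R7, R10, I2} → V_5 = -5.746-1.493j
Source currents: i(V1)=-8.783+0.04724j

3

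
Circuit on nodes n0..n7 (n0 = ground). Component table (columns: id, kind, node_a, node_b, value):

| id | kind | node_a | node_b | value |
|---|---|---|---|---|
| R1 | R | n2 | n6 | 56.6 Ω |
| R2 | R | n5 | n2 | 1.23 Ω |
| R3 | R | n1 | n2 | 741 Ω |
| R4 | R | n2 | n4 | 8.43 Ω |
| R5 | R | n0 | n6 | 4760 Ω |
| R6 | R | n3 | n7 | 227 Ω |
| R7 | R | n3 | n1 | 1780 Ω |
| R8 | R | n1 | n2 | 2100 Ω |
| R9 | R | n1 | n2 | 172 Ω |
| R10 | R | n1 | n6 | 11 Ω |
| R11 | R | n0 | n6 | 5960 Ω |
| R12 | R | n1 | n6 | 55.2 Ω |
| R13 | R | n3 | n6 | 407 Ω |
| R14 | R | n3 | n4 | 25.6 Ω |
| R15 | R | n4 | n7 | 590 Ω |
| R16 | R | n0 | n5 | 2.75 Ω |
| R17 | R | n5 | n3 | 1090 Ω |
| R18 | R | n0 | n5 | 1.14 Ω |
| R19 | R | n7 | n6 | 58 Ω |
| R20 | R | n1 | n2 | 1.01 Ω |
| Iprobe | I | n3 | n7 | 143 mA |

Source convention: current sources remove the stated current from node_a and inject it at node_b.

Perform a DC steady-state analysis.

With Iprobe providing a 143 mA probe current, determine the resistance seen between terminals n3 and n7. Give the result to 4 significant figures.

R_eq = 62.99 Ω

Element admittances at DC:
  Y(R1) = 0.01767 S between n2,n6
  Y(R2) = 0.8130 S between n5,n2
  Y(R3) = 0.001350 S between n1,n2
  Y(R4) = 0.1186 S between n2,n4
  Y(R5) = 0.0002101 S between n0,n6
  Y(R6) = 0.004405 S between n3,n7
  Y(R7) = 0.0005618 S between n3,n1
  Y(R8) = 0.0004762 S between n1,n2
  Y(R9) = 0.005814 S between n1,n2
  Y(R10) = 0.09091 S between n1,n6
  Y(R11) = 0.0001678 S between n0,n6
  Y(R12) = 0.01812 S between n1,n6
  Y(R13) = 0.002457 S between n3,n6
  Y(R14) = 0.03906 S between n3,n4
  Y(R15) = 0.001695 S between n4,n7
  Y(R16) = 0.3636 S between n0,n5
  Y(R17) = 0.0009174 S between n5,n3
  Y(R18) = 0.8772 S between n0,n5
  Y(R19) = 0.01724 S between n7,n6
  Y(R20) = 0.9901 S between n1,n2
  Iprobe: injects 0.143 A into n7 (from n3)
Assemble and solve the 7×7 MNA system:
  V(n1)=0.07133  V(n2)=0.002790  V(n3)=-2.960  V(n4)=-0.6590  V(n5)=-0.0002175  V(n6)=0.7142  V(n7)=6.047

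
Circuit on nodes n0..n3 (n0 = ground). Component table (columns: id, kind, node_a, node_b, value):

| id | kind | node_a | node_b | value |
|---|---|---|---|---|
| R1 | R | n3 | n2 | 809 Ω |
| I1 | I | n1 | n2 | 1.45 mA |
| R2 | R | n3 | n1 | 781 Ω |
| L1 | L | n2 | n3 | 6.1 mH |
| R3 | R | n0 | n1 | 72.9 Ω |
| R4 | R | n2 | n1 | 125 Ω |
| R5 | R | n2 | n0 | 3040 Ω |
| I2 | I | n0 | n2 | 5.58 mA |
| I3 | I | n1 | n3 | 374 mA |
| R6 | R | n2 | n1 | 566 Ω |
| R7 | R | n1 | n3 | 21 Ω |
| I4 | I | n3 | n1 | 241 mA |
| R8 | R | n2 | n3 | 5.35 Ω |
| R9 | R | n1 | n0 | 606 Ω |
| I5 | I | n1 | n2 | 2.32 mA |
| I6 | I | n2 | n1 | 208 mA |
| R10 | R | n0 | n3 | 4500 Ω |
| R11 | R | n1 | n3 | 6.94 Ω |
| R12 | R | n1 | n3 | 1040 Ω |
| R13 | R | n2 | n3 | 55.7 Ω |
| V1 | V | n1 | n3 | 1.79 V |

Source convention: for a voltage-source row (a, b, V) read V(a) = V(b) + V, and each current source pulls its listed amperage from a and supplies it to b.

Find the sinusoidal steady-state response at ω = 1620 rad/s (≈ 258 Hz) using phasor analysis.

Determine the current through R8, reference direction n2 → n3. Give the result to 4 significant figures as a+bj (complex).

MNA unknowns: 3 node voltages V₁..V_3 plus 1 source current (V1)
R1: Y=0.001236+0.000j on G[3,2]
I1: z[1]−=0.00145, z[2]+=0.00145
R2: Y=0.001280+0.000j on G[3,1]
L1: Y=0.000-0.1012j on G[2,3]
R3: Y=0.01372+0.000j on G[0,1]
R4: Y=0.008000+0.000j on G[2,1]
R5: Y=0.0003289+0.000j on G[2,0]
I2: z[0]−=0.00558, z[2]+=0.00558
I3: z[1]−=0.374, z[3]+=0.374
R6: Y=0.001767+0.000j on G[2,1]
R7: Y=0.04762+0.000j on G[1,3]
I4: z[3]−=0.241, z[1]+=0.241
R8: Y=0.1869+0.000j on G[2,3]
R9: Y=0.001650+0.000j on G[1,0]
I5: z[1]−=0.00232, z[2]+=0.00232
I6: z[2]−=0.208, z[1]+=0.208
R10: Y=0.0002222+0.000j on G[0,3]
R11: Y=0.1441+0.000j on G[1,3]
R12: Y=0.0009615+0.000j on G[1,3]
R13: Y=0.01795+0.000j on G[2,3]
V1: row V1−V3=1.79, i_V1 at 1,3
solve → V1=0.4267+0.006632j, V2=-2.049-0.3143j, V3=-1.363+0.006632j
aux → i_V1=-0.3067-0.003236j

-0.1282-0.05999j A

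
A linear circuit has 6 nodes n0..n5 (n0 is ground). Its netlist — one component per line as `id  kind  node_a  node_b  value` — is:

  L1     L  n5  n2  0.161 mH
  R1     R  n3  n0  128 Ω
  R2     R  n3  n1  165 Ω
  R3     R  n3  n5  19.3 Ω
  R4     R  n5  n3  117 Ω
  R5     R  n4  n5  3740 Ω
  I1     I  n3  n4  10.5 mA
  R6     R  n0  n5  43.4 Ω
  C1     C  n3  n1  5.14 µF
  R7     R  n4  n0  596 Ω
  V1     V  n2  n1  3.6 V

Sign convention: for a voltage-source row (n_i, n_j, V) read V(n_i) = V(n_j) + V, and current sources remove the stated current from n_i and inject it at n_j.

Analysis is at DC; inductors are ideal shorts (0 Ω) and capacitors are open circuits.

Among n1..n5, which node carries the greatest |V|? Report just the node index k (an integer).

4

Element admittances at DC:
  L1: short n5↔n2 (DC inductor)
  Y(R1) = 0.007812 S between n3,n0
  Y(R2) = 0.006061 S between n3,n1
  Y(R3) = 0.05181 S between n3,n5
  Y(R4) = 0.008547 S between n5,n3
  Y(R5) = 0.0002674 S between n4,n5
  I1: injects 0.0105 A into n4 (from n3)
  Y(R6) = 0.02304 S between n0,n5
  Y(C1) = 0.000 S between n3,n1
  Y(R7) = 0.001678 S between n4,n0
  V1: constraint V(n2)−V(n1) = 3.6
Assemble and solve the 7×7 MNA system:
  V(n1)=-3.787  V(n2)=-0.1869  V(n3)=-0.6026  V(n4)=5.372  V(n5)=-0.1869
  i(L1)=-0.01930  i(V1)=-0.01930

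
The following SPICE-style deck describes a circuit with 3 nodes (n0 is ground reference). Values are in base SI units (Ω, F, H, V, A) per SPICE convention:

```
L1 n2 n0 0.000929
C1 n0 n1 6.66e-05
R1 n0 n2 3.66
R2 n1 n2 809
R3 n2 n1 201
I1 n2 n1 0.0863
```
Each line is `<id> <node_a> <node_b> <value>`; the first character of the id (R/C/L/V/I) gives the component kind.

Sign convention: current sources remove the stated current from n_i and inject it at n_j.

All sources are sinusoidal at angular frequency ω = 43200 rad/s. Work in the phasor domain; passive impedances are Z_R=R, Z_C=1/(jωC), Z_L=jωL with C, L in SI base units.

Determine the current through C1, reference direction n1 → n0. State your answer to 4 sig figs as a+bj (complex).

Element admittances at ω=43200 rad/s:
  Y(L1) = 0.000-0.02492j S between n2,n0
  Y(C1) = 0.000+2.877j S between n0,n1
  Y(R1) = 0.2732+0.000j S between n0,n2
  Y(R2) = 0.001236+0.000j S between n1,n2
  Y(R3) = 0.004975+0.000j S between n2,n1
  I1: injects 0.0863 A into n1 (from n2)
Assemble and solve the 2×2 MNA system:
  V(n1)=2.947e-06-0.02933j  V(n2)=-0.3063-0.02797j

0.08440+8.480e-06j A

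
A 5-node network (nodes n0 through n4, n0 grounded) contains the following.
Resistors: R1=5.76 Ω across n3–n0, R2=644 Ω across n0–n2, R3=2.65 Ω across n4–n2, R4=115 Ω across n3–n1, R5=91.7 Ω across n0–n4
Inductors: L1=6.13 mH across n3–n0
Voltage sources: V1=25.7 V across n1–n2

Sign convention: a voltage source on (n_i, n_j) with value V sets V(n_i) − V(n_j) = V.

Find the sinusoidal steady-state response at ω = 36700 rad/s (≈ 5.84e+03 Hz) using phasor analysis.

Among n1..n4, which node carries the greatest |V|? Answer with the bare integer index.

Element admittances at ω=36700 rad/s:
  Y(R1) = 0.1736+0.000j S between n3,n0
  Y(R2) = 0.001553+0.000j S between n0,n2
  Y(R3) = 0.3774+0.000j S between n4,n2
  Y(R4) = 0.008696+0.000j S between n3,n1
  Y(L1) = 0.000-0.004445j S between n3,n0
  Y(R5) = 0.01091+0.000j S between n0,n4
  V1: constraint V(n1)−V(n2) = 25.7
Assemble and solve the 5×5 MNA system:
  V(n1)=15.28+0.007560j  V(n2)=-10.42+0.007560j  V(n3)=0.7286+0.01812j  V(n4)=-10.12+0.007348j
  i(V1)=-0.1266+9.187e-05j

1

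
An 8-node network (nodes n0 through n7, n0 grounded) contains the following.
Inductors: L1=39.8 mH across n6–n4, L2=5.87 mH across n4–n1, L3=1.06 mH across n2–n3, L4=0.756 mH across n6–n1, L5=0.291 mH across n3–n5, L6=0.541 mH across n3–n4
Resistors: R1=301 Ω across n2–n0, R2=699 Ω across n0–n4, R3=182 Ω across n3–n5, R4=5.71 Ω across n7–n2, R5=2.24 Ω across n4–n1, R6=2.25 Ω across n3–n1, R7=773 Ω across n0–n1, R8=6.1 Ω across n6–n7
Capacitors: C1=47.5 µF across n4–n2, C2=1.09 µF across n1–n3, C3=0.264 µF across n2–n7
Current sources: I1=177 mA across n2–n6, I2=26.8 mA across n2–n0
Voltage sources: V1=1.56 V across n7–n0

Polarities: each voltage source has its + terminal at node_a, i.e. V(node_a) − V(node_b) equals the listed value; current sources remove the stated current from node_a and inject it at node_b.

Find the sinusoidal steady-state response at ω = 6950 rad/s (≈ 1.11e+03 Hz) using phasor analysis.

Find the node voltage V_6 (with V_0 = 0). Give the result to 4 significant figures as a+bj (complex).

Element admittances at ω=6950 rad/s:
  Y(L1) = 0.000-0.003615j S between n6,n4
  Y(R1) = 0.003322+0.000j S between n2,n0
  Y(R2) = 0.001431+0.000j S between n0,n4
  Y(R3) = 0.005495+0.000j S between n3,n5
  Y(C1) = 0.000+0.3301j S between n4,n2
  Y(R4) = 0.1751+0.000j S between n7,n2
  Y(R5) = 0.4464+0.000j S between n4,n1
  Y(L2) = 0.000-0.02451j S between n4,n1
  Y(L3) = 0.000-0.1357j S between n2,n3
  Y(R6) = 0.4444+0.000j S between n3,n1
  Y(R7) = 0.001294+0.000j S between n0,n1
  Y(C2) = 0.000+0.007575j S between n1,n3
  Y(L4) = 0.000-0.1903j S between n6,n1
  Y(L5) = 0.000-0.4944j S between n3,n5
  I1: injects 0.177 A into n6 (from n2)
  Y(C3) = 0.000+0.001835j S between n2,n7
  I2: injects 0.0268 A into n0 (from n2)
  Y(R8) = 0.1639+0.000j S between n6,n7
  Y(L6) = 0.000-0.2660j S between n3,n4
  V1: constraint V(n7)−V(n0) = 1.56
Assemble and solve the 8×8 MNA system:
  V(n1)=1.513-0.6385j  V(n2)=1.263-0.1553j  V(n3)=1.440-0.4694j  V(n4)=1.250-0.7576j  V(n5)=1.440-0.4694j  V(n6)=1.664+0.1840j  V(n7)=1.560+0.000j
  i(V1)=-0.03474+0.002426j

1.664+0.1840j V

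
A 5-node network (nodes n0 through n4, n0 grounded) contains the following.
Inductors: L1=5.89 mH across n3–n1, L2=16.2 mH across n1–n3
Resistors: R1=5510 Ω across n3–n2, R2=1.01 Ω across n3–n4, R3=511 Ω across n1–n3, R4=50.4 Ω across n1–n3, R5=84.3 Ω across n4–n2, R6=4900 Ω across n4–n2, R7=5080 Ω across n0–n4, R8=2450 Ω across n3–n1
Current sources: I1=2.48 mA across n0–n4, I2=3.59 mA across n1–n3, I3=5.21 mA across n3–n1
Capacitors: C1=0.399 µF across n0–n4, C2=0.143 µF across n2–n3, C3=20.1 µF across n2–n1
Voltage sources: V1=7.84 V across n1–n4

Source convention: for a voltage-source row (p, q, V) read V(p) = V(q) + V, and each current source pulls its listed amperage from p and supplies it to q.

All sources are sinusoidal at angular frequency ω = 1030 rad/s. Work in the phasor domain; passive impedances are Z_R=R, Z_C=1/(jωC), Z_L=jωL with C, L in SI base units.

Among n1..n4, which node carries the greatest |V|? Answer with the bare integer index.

Apply KCL at each of the 4 non-ground nodes and solve the resulting linear system.
Node n1: branches {L1, I2, L2, I3, R3, R4, C3, R8, V1} → V_1 = 10.19-4.908j
Node n2: branches {R1, C2, R5, C3, R6} → V_2 = 8.138-1.525j
Node n3: branches {L1, R1, I2, L2, R2, I3, R3, R4, C2, R8} → V_3 = 2.882-6.530j
Node n4: branches {I1, C1, R2, R5, R6, R7, V1} → V_4 = 2.351-4.908j
Source currents: i(V1)=-0.5951+1.564j

1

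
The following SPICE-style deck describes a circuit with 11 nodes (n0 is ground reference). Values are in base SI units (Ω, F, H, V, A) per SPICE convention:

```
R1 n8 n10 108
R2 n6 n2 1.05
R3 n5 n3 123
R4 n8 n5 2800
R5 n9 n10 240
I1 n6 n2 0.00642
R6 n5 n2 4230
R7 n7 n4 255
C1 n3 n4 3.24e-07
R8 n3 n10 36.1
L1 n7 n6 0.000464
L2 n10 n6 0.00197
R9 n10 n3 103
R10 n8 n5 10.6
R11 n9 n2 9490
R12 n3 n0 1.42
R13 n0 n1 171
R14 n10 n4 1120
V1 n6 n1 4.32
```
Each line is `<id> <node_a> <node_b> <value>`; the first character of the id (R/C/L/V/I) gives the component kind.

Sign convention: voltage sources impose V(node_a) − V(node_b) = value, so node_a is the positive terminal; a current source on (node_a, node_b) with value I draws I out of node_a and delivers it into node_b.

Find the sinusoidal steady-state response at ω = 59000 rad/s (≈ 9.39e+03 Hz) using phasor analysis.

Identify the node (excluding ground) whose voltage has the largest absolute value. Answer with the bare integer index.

1

MNA unknowns: 10 node voltages V₁..V_10 plus 1 source current (V1)
R1: Y=0.009259+0.000j on G[8,10]
R2: Y=0.9524+0.000j on G[6,2]
R3: Y=0.008130+0.000j on G[5,3]
R4: Y=0.0003571+0.000j on G[8,5]
R5: Y=0.004167+0.000j on G[9,10]
I1: z[6]−=0.00642, z[2]+=0.00642
R6: Y=0.0002364+0.000j on G[5,2]
R7: Y=0.003922+0.000j on G[7,4]
C1: Y=0.000+0.01912j on G[3,4]
R8: Y=0.02770+0.000j on G[3,10]
L1: Y=0.000-0.03653j on G[7,6]
L2: Y=0.000-0.008604j on G[10,6]
R9: Y=0.009709+0.000j on G[10,3]
R10: Y=0.09434+0.000j on G[8,5]
R11: Y=0.0001054+0.000j on G[9,2]
R12: Y=0.7042+0.000j on G[3,0]
R13: Y=0.005848+0.000j on G[0,1]
R14: Y=0.0008929+0.000j on G[10,4]
V1: row V6−V1=4.32, i_V1 at 6,1
solve → V1=-2.813+0.9790j, V2=1.514+0.9786j, V3=0.02336-0.008130j, V4=0.2553-0.2911j, V5=0.1758-0.1185j, V6=1.507+0.9790j, V7=1.628+0.8316j, V8=0.1856-0.1308j, V9=0.3156-0.2253j, V10=0.2853-0.2557j
aux → i_V1=-0.01645+0.005725j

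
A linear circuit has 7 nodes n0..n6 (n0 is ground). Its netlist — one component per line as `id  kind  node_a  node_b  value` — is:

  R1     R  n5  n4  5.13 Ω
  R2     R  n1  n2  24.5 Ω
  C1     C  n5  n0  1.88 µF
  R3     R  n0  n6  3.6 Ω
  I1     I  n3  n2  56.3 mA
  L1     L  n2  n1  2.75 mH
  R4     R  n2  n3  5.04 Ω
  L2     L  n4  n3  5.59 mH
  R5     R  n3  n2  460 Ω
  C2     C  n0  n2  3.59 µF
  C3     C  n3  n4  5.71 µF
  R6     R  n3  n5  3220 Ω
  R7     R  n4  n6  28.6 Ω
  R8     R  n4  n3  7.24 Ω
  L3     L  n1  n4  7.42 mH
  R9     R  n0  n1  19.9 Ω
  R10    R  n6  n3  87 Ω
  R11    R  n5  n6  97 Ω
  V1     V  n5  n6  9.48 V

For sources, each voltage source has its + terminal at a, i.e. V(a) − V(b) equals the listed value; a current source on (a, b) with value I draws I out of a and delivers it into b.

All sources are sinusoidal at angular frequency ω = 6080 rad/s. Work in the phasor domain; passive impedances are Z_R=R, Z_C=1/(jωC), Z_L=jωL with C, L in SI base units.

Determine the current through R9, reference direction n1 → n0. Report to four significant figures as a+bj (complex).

Apply KCL at each of the 6 non-ground nodes and solve the resulting linear system.
Node n1: branches {R2, L1, L3, R9} → V_1 = 3.139-2.071j
Node n2: branches {R2, I1, L1, R4, R5, C2} → V_2 = 4.439-0.9817j
Node n3: branches {I1, R4, L2, R5, C3, R6, R8, R10} → V_3 = 4.855-0.6648j
Node n4: branches {R1, L2, C3, R7, R8, L3} → V_4 = 6.330-0.2891j
Node n5: branches {R1, C1, R6, R11, V1} → V_5 = 8.821-0.3372j
Node n6: branches {R3, R7, R10, R11, V1} → V_6 = -0.6588-0.3372j
Source currents: i(V1)=-0.5885-0.09157j

0.1577-0.1041j A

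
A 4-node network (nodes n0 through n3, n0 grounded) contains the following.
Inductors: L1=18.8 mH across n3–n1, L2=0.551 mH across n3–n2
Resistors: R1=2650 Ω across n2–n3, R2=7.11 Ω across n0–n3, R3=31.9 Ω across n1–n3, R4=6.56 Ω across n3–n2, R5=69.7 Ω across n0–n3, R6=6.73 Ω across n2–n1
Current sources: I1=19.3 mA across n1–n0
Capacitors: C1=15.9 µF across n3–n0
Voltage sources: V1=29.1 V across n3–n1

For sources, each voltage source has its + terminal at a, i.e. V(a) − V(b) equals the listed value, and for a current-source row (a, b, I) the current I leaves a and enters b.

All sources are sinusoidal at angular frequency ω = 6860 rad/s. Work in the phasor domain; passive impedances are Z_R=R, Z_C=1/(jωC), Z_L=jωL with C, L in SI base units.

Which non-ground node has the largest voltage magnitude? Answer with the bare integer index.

1

MNA unknowns: 3 node voltages V₁..V_3 plus 1 source current (V1)
L1: Y=0.000-0.007754j on G[3,1]
L2: Y=0.000-0.2646j on G[3,2]
R1: Y=0.0003774+0.000j on G[2,3]
I1: z[1]−=0.0193, z[0]+=0.0193
R2: Y=0.1406+0.000j on G[0,3]
R3: Y=0.03135+0.000j on G[1,3]
R4: Y=0.1524+0.000j on G[3,2]
C1: Y=0.000+0.1091j on G[3,0]
R5: Y=0.01435+0.000j on G[0,3]
R6: Y=0.1486+0.000j on G[2,1]
V1: row V3−V1=29.1, i_V1 at 3,1
solve → V1=-29.18+0.05861j, V2=-8.186-7.054j, V3=-0.08328+0.05861j
aux → i_V1=-4.013+1.282j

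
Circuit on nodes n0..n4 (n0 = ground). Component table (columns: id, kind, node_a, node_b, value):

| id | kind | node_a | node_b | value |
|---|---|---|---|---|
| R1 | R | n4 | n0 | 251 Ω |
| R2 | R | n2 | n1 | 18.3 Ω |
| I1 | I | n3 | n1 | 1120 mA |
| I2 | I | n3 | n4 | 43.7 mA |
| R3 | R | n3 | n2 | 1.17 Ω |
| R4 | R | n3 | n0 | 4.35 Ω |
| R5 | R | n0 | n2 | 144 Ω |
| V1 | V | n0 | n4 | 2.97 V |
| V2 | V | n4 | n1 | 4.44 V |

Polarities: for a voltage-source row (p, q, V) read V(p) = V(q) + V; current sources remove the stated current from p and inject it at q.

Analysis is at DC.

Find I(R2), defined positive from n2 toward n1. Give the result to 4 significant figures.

0.1073 A

Apply KCL at each of the 4 non-ground nodes and solve the resulting linear system.
Node n1: branches {R2, I1, V2} → V_1 = -7.410
Node n2: branches {R2, R3, R5} → V_2 = -5.446
Node n3: branches {I1, I2, R3, R4} → V_3 = -5.364
Node n4: branches {R1, I2, V1, V2} → V_4 = -2.970
Source currents: i(V1)=-1.283, i(V2)=-1.227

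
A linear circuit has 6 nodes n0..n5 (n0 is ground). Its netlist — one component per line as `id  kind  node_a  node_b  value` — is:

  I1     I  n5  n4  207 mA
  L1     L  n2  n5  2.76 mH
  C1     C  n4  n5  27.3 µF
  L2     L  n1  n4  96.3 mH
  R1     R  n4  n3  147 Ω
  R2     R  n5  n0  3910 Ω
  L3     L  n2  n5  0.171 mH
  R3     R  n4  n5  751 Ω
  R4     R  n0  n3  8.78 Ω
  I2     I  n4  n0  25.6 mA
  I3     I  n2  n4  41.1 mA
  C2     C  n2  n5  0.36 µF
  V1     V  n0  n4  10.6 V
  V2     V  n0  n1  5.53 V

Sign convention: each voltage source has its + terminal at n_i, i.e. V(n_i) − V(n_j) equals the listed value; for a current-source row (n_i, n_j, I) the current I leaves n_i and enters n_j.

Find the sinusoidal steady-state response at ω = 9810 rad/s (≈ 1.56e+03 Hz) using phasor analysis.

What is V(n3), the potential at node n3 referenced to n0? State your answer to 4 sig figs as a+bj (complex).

-0.5974+0.000j V

Element admittances at ω=9810 rad/s:
  I1: injects 0.207 A into n4 (from n5)
  Y(L1) = 0.000-0.03693j S between n2,n5
  Y(C1) = 0.000+0.2678j S between n4,n5
  Y(L2) = 0.000-0.001059j S between n1,n4
  Y(R1) = 0.006803+0.000j S between n4,n3
  Y(R2) = 0.0002558+0.000j S between n5,n0
  Y(L3) = 0.000-0.5961j S between n2,n5
  Y(R3) = 0.001332+0.000j S between n4,n5
  Y(R4) = 0.1139+0.000j S between n0,n3
  I2: injects 0.0256 A into n0 (from n4)
  I3: injects 0.0411 A into n4 (from n2)
  Y(C2) = 0.000+0.003532j S between n2,n5
  V1: constraint V(n0)−V(n4) = 10.6
  V2: constraint V(n0)−V(n1) = 5.53
Assemble and solve the 7×7 MNA system:
  V(n1)=-5.530+0.000j  V(n2)=-10.61+0.8510j  V(n3)=-0.5974+0.000j  V(n4)=-10.60+0.000j  V(n5)=-10.61+0.9162j
  i(V1)=-0.04516+0.005601j  i(V2)=0.000-0.005367j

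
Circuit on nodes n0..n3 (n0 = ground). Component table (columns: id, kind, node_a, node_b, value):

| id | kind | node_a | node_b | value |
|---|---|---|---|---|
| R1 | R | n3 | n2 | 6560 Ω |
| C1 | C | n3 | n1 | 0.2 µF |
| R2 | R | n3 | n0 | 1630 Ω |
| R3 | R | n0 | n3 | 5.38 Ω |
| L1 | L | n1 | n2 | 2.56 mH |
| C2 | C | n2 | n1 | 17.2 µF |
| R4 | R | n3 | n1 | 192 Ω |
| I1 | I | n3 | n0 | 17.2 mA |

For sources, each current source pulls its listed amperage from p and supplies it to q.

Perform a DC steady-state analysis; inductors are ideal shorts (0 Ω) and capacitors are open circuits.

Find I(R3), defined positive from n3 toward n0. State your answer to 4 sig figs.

-0.01714 A

Apply KCL at each of the 3 non-ground nodes and solve the resulting linear system.
Node n1: branches {C1, L1, C2, R4} → V_1 = -0.09223
Node n2: branches {R1, L1, C2} → V_2 = -0.09223
Node n3: branches {R1, C1, R2, R3, R4, I1} → V_3 = -0.09223
Source currents: i(L1)=0.000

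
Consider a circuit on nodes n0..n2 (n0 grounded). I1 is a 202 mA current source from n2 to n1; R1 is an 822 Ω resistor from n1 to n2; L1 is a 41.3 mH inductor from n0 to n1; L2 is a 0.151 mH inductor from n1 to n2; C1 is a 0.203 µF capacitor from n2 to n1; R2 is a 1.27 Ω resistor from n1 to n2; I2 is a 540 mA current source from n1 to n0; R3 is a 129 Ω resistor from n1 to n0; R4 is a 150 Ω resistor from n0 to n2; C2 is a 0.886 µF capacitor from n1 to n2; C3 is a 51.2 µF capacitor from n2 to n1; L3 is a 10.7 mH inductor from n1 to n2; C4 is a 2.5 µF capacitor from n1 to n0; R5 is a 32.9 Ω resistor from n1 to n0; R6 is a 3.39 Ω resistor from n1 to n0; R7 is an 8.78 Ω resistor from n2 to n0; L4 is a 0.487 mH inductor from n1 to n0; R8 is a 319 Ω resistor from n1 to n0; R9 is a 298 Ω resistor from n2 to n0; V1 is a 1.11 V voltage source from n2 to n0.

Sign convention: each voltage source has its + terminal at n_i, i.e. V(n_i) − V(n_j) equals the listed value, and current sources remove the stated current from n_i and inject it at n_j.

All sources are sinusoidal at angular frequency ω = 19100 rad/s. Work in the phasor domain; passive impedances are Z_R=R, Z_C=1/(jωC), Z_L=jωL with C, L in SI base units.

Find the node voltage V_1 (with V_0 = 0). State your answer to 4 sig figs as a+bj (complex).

Apply KCL at each of the 2 non-ground nodes and solve the resulting linear system.
Node n1: branches {I1, R1, L1, L2, C1, R2, I2, R3, C2, C3, L3, C4, R5, R6, L4, R8} → V_1 = 0.6374+0.3065j
Node n2: branches {I1, R1, L2, C1, R2, R4, C2, C3, L3, R7, R9, V1} → V_2 = 1.110+0.000j
Source currents: i(V1)=-0.9106-0.06416j

0.6374+0.3065j V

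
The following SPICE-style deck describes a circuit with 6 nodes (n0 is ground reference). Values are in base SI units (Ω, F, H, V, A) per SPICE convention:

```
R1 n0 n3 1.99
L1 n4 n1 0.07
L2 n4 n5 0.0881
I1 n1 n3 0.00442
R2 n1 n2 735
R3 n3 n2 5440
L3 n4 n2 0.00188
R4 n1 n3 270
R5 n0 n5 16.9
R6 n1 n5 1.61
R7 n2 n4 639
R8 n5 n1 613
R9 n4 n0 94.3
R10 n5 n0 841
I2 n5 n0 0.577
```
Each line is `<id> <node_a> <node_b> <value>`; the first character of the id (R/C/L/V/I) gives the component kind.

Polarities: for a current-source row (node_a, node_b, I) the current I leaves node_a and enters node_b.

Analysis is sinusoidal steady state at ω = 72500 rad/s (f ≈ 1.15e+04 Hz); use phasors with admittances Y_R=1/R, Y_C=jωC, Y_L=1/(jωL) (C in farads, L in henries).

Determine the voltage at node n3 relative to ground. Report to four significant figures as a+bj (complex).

-0.05657-0.0007906j V

Apply KCL at each of the 5 non-ground nodes and solve the resulting linear system.
Node n1: branches {L1, I1, R2, R4, R6, R8} → V_1 = -8.860-0.06471j
Node n2: branches {R2, R3, L3, R7} → V_2 = -1.390-0.8741j
Node n3: branches {R1, I1, R3, R4} → V_3 = -0.05657-0.0007906j
Node n4: branches {L1, L2, L3, R7, R9} → V_4 = -0.9501+0.3836j
Node n5: branches {L2, R5, R6, R8, R10, I2} → V_5 = -8.921-0.06082j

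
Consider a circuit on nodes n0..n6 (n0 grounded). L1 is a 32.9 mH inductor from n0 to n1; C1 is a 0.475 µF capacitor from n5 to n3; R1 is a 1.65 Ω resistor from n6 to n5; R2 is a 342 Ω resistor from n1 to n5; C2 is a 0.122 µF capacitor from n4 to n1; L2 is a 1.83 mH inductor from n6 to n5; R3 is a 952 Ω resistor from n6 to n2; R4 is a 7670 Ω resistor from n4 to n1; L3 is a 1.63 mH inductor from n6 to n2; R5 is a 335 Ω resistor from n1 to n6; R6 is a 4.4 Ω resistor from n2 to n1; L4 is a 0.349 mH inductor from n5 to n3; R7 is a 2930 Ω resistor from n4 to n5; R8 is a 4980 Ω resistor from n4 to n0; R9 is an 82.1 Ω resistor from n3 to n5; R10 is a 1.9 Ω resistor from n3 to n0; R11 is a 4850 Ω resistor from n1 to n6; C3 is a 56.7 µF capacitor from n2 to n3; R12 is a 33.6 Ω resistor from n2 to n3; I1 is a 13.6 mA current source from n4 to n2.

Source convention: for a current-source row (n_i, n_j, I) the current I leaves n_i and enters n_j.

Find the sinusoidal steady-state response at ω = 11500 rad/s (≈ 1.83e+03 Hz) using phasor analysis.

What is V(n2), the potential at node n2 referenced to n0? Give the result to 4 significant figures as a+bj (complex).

-0.004508-0.007061j V

Element admittances at ω=11500 rad/s:
  Y(L1) = 0.000-0.002643j S between n0,n1
  Y(C1) = 0.000+0.005463j S between n5,n3
  Y(R1) = 0.6061+0.000j S between n6,n5
  Y(R2) = 0.002924+0.000j S between n1,n5
  Y(C2) = 0.000+0.001403j S between n4,n1
  Y(L2) = 0.000-0.04752j S between n6,n5
  Y(R3) = 0.001050+0.000j S between n6,n2
  Y(R4) = 0.0001304+0.000j S between n4,n1
  Y(L3) = 0.000-0.05335j S between n6,n2
  Y(R5) = 0.002985+0.000j S between n1,n6
  Y(R6) = 0.2273+0.000j S between n2,n1
  Y(L4) = 0.000-0.2492j S between n5,n3
  Y(R7) = 0.0003413+0.000j S between n4,n5
  Y(R8) = 0.0002008+0.000j S between n4,n0
  Y(R9) = 0.01218+0.000j S between n3,n5
  Y(R10) = 0.5263+0.000j S between n3,n0
  Y(R11) = 0.0002062+0.000j S between n1,n6
  Y(C3) = 0.000+0.6521j S between n2,n3
  Y(R12) = 0.02976+0.000j S between n2,n3
  I1: injects 0.0136 A into n2 (from n4)
Assemble and solve the 6×6 MNA system:
  V(n1)=-0.05373-0.02595j  V(n2)=-0.004508-0.007061j  V(n3)=0.001587-0.003263j  V(n4)=-3.818+7.844j  V(n5)=-0.008412-0.008754j  V(n6)=-0.008423-0.009184j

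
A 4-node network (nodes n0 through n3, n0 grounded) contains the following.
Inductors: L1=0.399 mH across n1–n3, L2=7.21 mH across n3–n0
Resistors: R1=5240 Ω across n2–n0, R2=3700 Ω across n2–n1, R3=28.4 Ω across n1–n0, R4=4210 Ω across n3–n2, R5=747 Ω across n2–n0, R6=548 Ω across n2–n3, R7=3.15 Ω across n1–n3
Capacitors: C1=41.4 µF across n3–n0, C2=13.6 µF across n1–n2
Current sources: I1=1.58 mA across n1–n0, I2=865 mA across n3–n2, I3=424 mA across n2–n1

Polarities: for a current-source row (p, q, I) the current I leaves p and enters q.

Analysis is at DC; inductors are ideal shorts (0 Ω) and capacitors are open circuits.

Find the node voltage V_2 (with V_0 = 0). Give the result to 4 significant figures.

114.2 V

Element admittances at DC:
  L1: short n1↔n3 (DC inductor)
  Y(R1) = 0.0001908 S between n2,n0
  Y(R2) = 0.0002703 S between n2,n1
  Y(R3) = 0.03521 S between n1,n0
  Y(R4) = 0.0002375 S between n3,n2
  Y(C1) = 0.000 S between n3,n0
  I1: injects 0.00158 A into n0 (from n1)
  Y(R5) = 0.001339 S between n2,n0
  Y(C2) = 0.000 S between n1,n2
  I2: injects 0.865 A into n2 (from n3)
  Y(R6) = 0.001825 S between n2,n3
  L2: short n3↔n0 (DC inductor)
  Y(R7) = 0.3175 S between n1,n3
  I3: injects 0.424 A into n1 (from n2)
Assemble and solve the 5×5 MNA system:
  V(n1)=0.000  V(n2)=114.2  V(n3)=0.000
  i(L1)=0.4533  i(L2)=-0.1762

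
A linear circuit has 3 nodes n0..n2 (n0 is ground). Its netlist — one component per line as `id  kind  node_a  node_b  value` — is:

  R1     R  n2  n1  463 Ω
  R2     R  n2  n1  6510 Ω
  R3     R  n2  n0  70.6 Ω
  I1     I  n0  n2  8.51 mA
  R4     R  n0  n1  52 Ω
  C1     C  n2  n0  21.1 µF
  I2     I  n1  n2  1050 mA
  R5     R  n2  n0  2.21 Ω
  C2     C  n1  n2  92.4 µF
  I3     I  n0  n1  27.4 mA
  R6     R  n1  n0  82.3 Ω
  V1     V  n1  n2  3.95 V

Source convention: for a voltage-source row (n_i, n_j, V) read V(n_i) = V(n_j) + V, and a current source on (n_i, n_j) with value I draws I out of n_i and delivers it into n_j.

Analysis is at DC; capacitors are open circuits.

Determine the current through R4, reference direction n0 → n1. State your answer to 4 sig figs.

Apply KCL at each of the 2 non-ground nodes and solve the resulting linear system.
Node n1: branches {R1, R2, R4, I2, C2, I3, R6, V1} → V_1 = 3.773
Node n2: branches {R1, R2, R3, I1, C1, I2, R5, C2, V1} → V_2 = -0.1768
Source currents: i(V1)=-1.150

-0.07256 A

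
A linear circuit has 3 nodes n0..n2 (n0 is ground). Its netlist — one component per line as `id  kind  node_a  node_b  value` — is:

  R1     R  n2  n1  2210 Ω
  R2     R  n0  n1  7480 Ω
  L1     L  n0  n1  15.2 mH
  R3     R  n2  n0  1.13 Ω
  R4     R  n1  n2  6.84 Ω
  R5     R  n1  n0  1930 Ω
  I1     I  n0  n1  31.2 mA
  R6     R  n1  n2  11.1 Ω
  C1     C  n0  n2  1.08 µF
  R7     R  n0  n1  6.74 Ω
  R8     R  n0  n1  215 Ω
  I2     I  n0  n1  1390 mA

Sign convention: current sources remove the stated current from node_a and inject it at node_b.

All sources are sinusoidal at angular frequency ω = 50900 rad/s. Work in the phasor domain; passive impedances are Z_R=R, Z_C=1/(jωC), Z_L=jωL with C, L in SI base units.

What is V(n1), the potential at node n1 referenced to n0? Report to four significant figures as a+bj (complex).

4.173-0.01410j V

MNA unknowns: 2 node voltages V₁..V_2
R1: Y=0.0004525+0.000j on G[2,1]
R2: Y=0.0001337+0.000j on G[0,1]
L1: Y=0.000-0.001293j on G[0,1]
R3: Y=0.8850+0.000j on G[2,0]
R4: Y=0.1462+0.000j on G[1,2]
R5: Y=0.0005181+0.000j on G[1,0]
I1: z[0]−=0.0312, z[1]+=0.0312
R6: Y=0.09009+0.000j on G[1,2]
C1: Y=0.000+0.05497j on G[0,2]
R7: Y=0.1484+0.000j on G[0,1]
R8: Y=0.004651+0.000j on G[0,1]
I2: z[0]−=1.39, z[1]+=1.39
solve → V1=4.173-0.01410j, V2=0.8785-0.04603j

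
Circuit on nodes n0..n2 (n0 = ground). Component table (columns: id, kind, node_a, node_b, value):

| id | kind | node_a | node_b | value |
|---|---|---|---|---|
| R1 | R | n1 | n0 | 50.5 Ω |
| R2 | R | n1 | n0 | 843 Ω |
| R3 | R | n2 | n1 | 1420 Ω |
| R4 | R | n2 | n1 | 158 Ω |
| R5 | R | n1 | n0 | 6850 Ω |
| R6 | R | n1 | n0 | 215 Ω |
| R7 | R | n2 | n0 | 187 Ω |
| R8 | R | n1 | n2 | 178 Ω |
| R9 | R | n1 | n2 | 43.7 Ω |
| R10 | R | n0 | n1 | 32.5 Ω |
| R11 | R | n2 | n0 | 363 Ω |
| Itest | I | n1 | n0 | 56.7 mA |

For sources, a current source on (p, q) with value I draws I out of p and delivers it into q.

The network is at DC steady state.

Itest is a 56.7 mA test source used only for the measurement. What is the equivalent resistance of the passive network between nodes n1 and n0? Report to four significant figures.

R_eq = 15.83 Ω

MNA unknowns: 2 node voltages V₁..V_2
R1: Y=0.01980 on G[1,0]
R2: Y=0.001186 on G[1,0]
R3: Y=0.0007042 on G[2,1]
R4: Y=0.006329 on G[2,1]
R5: Y=0.0001460 on G[1,0]
R6: Y=0.004651 on G[1,0]
R7: Y=0.005348 on G[2,0]
R8: Y=0.005618 on G[1,2]
R9: Y=0.02288 on G[1,2]
R10: Y=0.03077 on G[0,1]
R11: Y=0.002755 on G[2,0]
Itest: z[1]−=0.0567, z[0]+=0.0567
solve → V1=-0.8978, V2=-0.7311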